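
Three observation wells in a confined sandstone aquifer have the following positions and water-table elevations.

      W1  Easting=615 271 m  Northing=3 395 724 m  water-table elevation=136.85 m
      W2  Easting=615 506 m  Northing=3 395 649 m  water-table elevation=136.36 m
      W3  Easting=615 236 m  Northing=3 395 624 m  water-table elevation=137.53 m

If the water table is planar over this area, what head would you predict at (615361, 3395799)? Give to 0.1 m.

Differences from W1: to W2 (Δx, Δy, Δh) = (235, -75, -0.49); to W3 = (-35, -100, +0.68).
Determinant of the coordinate differences = 235·(-100) − (-35)·(-75) = -26125.
∂h/∂x = [(-0.49)·(-100) − (+0.68)·(-75)] / -26125 = -0.003828
∂h/∂y = [235·(+0.68) − (-35)·(-0.49)] / -26125 = -0.005460
h(615361, 3395799) = 136.85 + (-0.003828)·(90) + (-0.005460)·(75) = 136.85 -0.344 -0.410 = 136.096 m.

136.1 m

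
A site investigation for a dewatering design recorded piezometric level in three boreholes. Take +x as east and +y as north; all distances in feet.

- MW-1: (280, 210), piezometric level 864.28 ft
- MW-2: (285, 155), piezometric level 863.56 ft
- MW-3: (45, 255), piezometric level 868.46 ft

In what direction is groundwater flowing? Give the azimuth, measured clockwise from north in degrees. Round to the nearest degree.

With h = a·x + b·y + c and MW-1 as origin, the differences give:
  5·a + (-55)·b = -0.72
  (-235)·a + 45·b = +4.18
Eliminate b (×45 and ×(-55), subtract): -12700·a = 197.500 → a = ∂h/∂x = -0.01555
Back-substitute: b = ∂h/∂y = +0.01168.
Flow direction (−∇h) has components (+0.01555 E, -0.01168 N).
Azimuth = atan2(E, N) = atan2(+0.01555, -0.01168) = 126.9° ≈ 127°.

127°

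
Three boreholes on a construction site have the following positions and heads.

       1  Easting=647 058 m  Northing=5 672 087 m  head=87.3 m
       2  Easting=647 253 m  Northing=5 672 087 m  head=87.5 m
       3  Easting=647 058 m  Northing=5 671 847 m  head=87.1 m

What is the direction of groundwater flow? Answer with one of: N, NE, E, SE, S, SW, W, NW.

SW

∂h/∂x = (87.5 − 87.3) / (647253 − 647058) = +0.001026
∂h/∂y = (87.1 − 87.3) / (5671847 − 5672087) = +0.0008333
Flow = −∇h = (-0.001026 east, -0.0008333 north), which points southwest.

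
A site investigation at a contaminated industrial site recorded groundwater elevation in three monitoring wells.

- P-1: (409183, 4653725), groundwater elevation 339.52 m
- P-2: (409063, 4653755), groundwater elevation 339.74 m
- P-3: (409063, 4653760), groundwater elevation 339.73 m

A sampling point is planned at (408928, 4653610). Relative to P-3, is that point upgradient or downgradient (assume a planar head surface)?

Taking P-1 as reference: P-2−P-1 = (-120, 30, +0.22); P-3−P-1 = (-120, 35, +0.21).
Solve a·Δx + b·Δy = Δh: det = (-120)·35 − (-120)·30 = -600.
∂h/∂x = [(+0.22)·35 − (+0.21)·30] / -600 = -0.002333
∂h/∂y = [(-120)·(+0.21) − (-120)·(+0.22)] / -600 = -0.002000
Head at (408928, 4653610) = 339.52 + (-0.002333)·(-255) + (-0.002000)·(-115) = 340.35 m.
That is higher than the 339.73 m at P-3, so the point is upgradient.

upgradient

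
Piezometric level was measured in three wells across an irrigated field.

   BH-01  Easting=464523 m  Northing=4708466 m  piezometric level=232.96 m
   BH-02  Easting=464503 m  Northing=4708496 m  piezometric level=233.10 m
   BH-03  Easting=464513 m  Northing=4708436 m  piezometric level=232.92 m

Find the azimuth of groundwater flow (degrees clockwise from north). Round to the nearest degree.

126°

Differences from BH-01: to BH-02 (Δx, Δy, Δh) = (-20, 30, +0.14); to BH-03 = (-10, -30, -0.04).
Solve a·Δx + b·Δy = Δh: det = (-20)·(-30) − (-10)·30 = 900.
∂h/∂x = [(+0.14)·(-30) − (-0.04)·30] / 900 = -0.003333
∂h/∂y = [(-20)·(-0.04) − (-10)·(+0.14)] / 900 = +0.002444
Flow direction (−∇h) has components (+0.003333 E, -0.002444 N).
Azimuth = atan2(E, N) = atan2(+0.003333, -0.002444) = 126.3° ≈ 126°.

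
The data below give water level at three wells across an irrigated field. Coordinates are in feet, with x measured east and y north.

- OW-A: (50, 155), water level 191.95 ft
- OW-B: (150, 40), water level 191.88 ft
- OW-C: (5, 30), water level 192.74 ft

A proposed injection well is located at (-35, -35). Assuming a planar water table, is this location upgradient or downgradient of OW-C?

upgradient

Differences from OW-A: to OW-B (Δx, Δy, Δh) = (100, -115, -0.07); to OW-C = (-45, -125, +0.79).
Solve a·Δx + b·Δy = Δh: det = 100·(-125) − (-45)·(-115) = -17675.
∂h/∂x = [(-0.07)·(-125) − (+0.79)·(-115)] / -17675 = -0.005635
∂h/∂y = [100·(+0.79) − (-45)·(-0.07)] / -17675 = -0.004291
Head at (-35, -35) = 191.95 + (-0.005635)·(-85) + (-0.004291)·(-190) = 193.24 ft.
That is higher than the 192.74 ft at OW-C, so the point is upgradient.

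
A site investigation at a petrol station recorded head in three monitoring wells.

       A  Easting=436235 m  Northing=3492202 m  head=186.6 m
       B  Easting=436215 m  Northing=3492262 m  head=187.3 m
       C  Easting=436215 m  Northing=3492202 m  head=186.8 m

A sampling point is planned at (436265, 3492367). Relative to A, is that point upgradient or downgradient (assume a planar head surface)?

upgradient

With h = a·x + b·y + c and A as origin, the differences give:
  (-20)·a + 60·b = +0.7
  (-20)·a + 0·b = +0.2
Eliminate b (×0 and ×60, subtract): 1200·a = -12.00 → a = ∂h/∂x = -0.01000
Back-substitute: b = ∂h/∂y = +0.008333.
Head at (436265, 3492367) = 186.6 + (-0.01000)·(30) + (+0.008333)·(165) = 187.67 m.
That is higher than the 186.6 m at A, so the point is upgradient.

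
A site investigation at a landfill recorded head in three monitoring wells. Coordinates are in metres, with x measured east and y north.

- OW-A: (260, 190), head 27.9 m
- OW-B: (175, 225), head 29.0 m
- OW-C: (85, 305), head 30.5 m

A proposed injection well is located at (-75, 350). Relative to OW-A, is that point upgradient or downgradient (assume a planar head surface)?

upgradient

With h = a·x + b·y + c and OW-A as origin, the differences give:
  (-85)·a + 35·b = +1.1
  (-175)·a + 115·b = +2.6
Eliminate b (×115 and ×35, subtract): -3650·a = 35.50 → a = ∂h/∂x = -0.009726
Back-substitute: b = ∂h/∂y = +0.007808.
Head at (-75, 350) = 27.9 + (-0.009726)·(-335) + (+0.007808)·(160) = 32.41 m.
That is higher than the 27.9 m at OW-A, so the point is upgradient.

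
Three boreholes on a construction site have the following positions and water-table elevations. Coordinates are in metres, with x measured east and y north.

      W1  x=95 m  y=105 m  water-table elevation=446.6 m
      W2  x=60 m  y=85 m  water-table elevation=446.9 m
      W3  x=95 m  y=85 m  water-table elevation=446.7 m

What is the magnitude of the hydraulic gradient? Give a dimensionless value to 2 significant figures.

0.0076

Taking W1 as reference: W2−W1 = (-35, -20, +0.3); W3−W1 = (0, -20, +0.1).
Solve a·Δx + b·Δy = Δh: det = (-35)·(-20) − 0·(-20) = 700.
∂h/∂x = [(+0.3)·(-20) − (+0.1)·(-20)] / 700 = -0.005714
∂h/∂y = [(-35)·(+0.1) − 0·(+0.3)] / 700 = -0.005000
|∇h| = √(-0.005714² + -0.005000²) = 0.007593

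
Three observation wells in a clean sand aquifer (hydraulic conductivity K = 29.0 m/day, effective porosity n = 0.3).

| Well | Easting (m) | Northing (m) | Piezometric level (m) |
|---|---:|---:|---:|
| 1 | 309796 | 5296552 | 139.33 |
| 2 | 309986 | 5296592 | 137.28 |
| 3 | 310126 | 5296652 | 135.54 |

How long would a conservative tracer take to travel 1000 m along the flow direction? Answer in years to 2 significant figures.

2.4 years

Differences from 1: to 2 (Δx, Δy, Δh) = (190, 40, -2.05); to 3 = (330, 100, -3.79).
Solve a·Δx + b·Δy = Δh: det = 190·100 − 330·40 = 5800.
∂h/∂x = [(-2.05)·100 − (-3.79)·40] / 5800 = -0.009207
∂h/∂y = [190·(-3.79) − 330·(-2.05)] / 5800 = -0.007517
|∇h| = √(-0.009207² + -0.007517²) = 0.01189
Seepage velocity v = K·i/n = 29.0 × 0.01189 / 0.3 = 1.149 m/day.
t = 1000 / 1.149 = 870.3 days = 2.38 years.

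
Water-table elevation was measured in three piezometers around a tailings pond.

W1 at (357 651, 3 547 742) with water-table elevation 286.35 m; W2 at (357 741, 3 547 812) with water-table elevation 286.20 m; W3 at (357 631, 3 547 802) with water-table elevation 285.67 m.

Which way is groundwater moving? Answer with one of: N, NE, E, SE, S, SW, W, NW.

With h = a·x + b·y + c and W1 as origin, the differences give:
  90·a + 70·b = -0.15
  (-20)·a + 60·b = -0.68
Eliminate b (×60 and ×70, subtract): 6800·a = 38.600 → a = ∂h/∂x = +0.005676
Back-substitute: b = ∂h/∂y = -0.009441.
Flow = −∇h = (-0.005676 east, +0.009441 north), which points northwest.

NW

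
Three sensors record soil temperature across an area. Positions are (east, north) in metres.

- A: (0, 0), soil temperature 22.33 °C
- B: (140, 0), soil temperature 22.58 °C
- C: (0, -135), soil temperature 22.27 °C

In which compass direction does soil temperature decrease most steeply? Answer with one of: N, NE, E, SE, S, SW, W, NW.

W

∂T/∂x = (22.58 − 22.33) / (140 − 0) = +0.001786
∂T/∂y = (22.27 − 22.33) / (-135 − 0) = +0.0004444
Steepest decrease is along −∇f = (-0.001786 E, -0.0004444 N) → west.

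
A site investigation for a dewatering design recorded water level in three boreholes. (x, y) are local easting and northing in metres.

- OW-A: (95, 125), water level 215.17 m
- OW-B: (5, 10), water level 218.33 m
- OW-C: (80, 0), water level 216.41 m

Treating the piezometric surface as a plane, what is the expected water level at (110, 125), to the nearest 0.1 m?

Differences from OW-A: to OW-B (Δx, Δy, Δh) = (-90, -115, +3.16); to OW-C = (-15, -125, +1.24).
Solve a·Δx + b·Δy = Δh: det = (-90)·(-125) − (-15)·(-115) = 9525.
∂h/∂x = [(+3.16)·(-125) − (+1.24)·(-115)] / 9525 = -0.02650
∂h/∂y = [(-90)·(+1.24) − (-15)·(+3.16)] / 9525 = -0.006740
h(110, 125) = 215.17 + (-0.02650)·(15) + (-0.006740)·(0) = 215.17 -0.397 -0.000 = 214.773 m.

214.8 m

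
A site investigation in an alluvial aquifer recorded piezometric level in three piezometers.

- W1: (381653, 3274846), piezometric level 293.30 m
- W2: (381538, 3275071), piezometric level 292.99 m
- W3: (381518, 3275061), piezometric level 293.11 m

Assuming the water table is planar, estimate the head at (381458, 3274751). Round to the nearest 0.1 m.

294.5 m

Differences from W1: to W2 (Δx, Δy, Δh) = (-115, 225, -0.31); to W3 = (-135, 215, -0.19).
Solve a·Δx + b·Δy = Δh: det = (-115)·215 − (-135)·225 = 5650.
∂h/∂x = [(-0.31)·215 − (-0.19)·225] / 5650 = -0.004230
∂h/∂y = [(-115)·(-0.19) − (-135)·(-0.31)] / 5650 = -0.003540
h(381458, 3274751) = 293.30 + (-0.004230)·(-195) + (-0.003540)·(-95) = 293.30 +0.825 +0.336 = 294.461 m.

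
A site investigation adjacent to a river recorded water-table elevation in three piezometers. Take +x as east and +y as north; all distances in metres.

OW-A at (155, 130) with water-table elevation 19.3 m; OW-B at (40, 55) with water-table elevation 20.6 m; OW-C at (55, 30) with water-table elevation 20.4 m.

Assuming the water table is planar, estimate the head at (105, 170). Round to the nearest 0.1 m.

With h = a·x + b·y + c and OW-A as origin, the differences give:
  (-115)·a + (-75)·b = +1.3
  (-100)·a + (-100)·b = +1.1
Eliminate b (×(-100) and ×(-75), subtract): 4000·a = -47.50 → a = ∂h/∂x = -0.01188
Back-substitute: b = ∂h/∂y = +0.0008750.
h(105, 170) = 19.3 + (-0.01188)·(-50) + (+0.0008750)·(40) = 19.3 +0.594 +0.035 = 19.929 m.

19.9 m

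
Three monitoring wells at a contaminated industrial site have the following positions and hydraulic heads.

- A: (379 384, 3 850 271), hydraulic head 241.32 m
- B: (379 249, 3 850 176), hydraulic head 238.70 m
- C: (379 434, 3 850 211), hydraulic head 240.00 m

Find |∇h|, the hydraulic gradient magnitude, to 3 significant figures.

Taking A as reference: B−A = (-135, -95, -2.62); C−A = (50, -60, -1.32).
Solve a·Δx + b·Δy = Δh: det = (-135)·(-60) − 50·(-95) = 12850.
∂h/∂x = [(-2.62)·(-60) − (-1.32)·(-95)] / 12850 = +0.002475
∂h/∂y = [(-135)·(-1.32) − 50·(-2.62)] / 12850 = +0.02406
|∇h| = √(0.002475² + 0.02406²) = 0.02419

0.0242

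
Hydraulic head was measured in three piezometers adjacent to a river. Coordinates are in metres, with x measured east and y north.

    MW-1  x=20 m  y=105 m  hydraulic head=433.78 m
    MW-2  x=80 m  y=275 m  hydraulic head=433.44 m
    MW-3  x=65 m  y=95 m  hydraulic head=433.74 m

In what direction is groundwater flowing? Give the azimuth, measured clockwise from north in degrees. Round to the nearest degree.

Three-point gradient (reference MW-1): Δ to MW-2 = (60, 170, -0.34), Δ to MW-3 = (45, -10, -0.04).
∂h/∂x = -0.001236, ∂h/∂y = -0.001564 (det = -8250).
Flow direction (−∇h) has components (+0.001236 E, +0.001564 N).
Azimuth = atan2(E, N) = atan2(+0.001236, +0.001564) = 38.3° ≈ 038°.

038°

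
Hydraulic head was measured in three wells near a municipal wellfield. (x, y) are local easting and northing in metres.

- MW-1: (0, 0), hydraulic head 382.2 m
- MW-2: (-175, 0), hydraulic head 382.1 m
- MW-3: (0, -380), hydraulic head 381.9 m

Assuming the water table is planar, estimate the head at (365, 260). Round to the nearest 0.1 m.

∂h/∂x = (382.1 − 382.2) / (-175 − 0) = +0.0005714
∂h/∂y = (381.9 − 382.2) / (-380 − 0) = +0.0007895
h(365, 260) = 382.2 + (+0.0005714)·(365) + (+0.0007895)·(260) = 382.2 +0.209 +0.205 = 382.614 m.

382.6 m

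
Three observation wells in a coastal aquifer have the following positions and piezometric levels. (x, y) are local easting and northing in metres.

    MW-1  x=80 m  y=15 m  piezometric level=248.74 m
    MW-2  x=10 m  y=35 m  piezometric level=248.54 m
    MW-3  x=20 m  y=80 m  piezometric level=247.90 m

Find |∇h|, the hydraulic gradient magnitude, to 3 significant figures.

0.0140

Three-point gradient (reference MW-1): Δ to MW-2 = (-70, 20, -0.20), Δ to MW-3 = (-60, 65, -0.84).
∂h/∂x = -0.001134, ∂h/∂y = -0.01397 (det = -3350).
|∇h| = √(-0.001134² + -0.01397²) = 0.01402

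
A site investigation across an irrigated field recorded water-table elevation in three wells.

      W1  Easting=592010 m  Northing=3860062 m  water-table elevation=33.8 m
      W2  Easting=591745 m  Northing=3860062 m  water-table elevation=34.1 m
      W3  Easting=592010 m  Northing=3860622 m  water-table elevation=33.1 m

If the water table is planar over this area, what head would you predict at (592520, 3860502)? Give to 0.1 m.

32.7 m

∂h/∂x = (34.1 − 33.8) / (591745 − 592010) = -0.001132
∂h/∂y = (33.1 − 33.8) / (3860622 − 3860062) = -0.001250
h(592520, 3860502) = 33.8 + (-0.001132)·(510) + (-0.001250)·(440) = 33.8 -0.577 -0.550 = 32.673 m.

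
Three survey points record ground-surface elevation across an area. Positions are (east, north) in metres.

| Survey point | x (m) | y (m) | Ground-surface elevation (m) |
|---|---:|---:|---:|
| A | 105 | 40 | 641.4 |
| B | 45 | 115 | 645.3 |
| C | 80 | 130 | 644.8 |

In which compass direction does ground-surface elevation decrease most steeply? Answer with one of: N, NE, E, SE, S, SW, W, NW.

With z = a·x + b·y + c and A as origin, the differences give:
  (-60)·a + 75·b = +3.9
  (-25)·a + 90·b = +3.4
Eliminate b (×90 and ×75, subtract): -3525·a = 96.00 → a = ∂z/∂x = -0.02723
Back-substitute: b = ∂z/∂y = +0.03021.
Steepest decrease is along −∇f = (+0.02723 E, -0.03021 N) → southeast.

SE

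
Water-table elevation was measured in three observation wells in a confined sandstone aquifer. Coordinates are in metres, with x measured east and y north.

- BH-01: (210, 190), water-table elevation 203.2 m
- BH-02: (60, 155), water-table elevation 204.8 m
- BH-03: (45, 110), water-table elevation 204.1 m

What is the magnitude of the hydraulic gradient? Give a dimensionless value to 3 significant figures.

Differences from BH-01: to BH-02 (Δx, Δy, Δh) = (-150, -35, +1.6); to BH-03 = (-165, -80, +0.9).
Solve a·Δx + b·Δy = Δh: det = (-150)·(-80) − (-165)·(-35) = 6225.
∂h/∂x = [(+1.6)·(-80) − (+0.9)·(-35)] / 6225 = -0.01550
∂h/∂y = [(-150)·(+0.9) − (-165)·(+1.6)] / 6225 = +0.02072
|∇h| = √(-0.01550² + 0.02072²) = 0.02588

0.0259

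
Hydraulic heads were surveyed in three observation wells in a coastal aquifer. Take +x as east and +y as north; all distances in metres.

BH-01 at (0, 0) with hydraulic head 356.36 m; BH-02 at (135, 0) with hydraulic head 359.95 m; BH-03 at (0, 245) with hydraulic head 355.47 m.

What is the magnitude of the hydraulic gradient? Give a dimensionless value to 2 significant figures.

0.027

∂h/∂x = (359.95 − 356.36) / (135 − 0) = +0.02659
∂h/∂y = (355.47 − 356.36) / (245 − 0) = -0.003633
|∇h| = √(0.02659² + -0.003633²) = 0.02684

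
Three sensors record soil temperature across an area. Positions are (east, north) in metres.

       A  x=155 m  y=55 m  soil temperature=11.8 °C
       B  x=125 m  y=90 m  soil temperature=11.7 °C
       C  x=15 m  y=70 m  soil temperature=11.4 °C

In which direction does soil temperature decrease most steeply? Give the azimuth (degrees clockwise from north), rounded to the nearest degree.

279°

Taking A as reference: B−A = (-30, 35, -0.1); C−A = (-140, 15, -0.4).
Determinant of the coordinate differences = (-30)·15 − (-140)·35 = 4450.
∂T/∂x = [(-0.1)·15 − (-0.4)·35] / 4450 = +0.002809
∂T/∂y = [(-30)·(-0.4) − (-140)·(-0.1)] / 4450 = -0.0004494
Steepest decrease is along −∇f: components (-0.002809 E, +0.0004494 N).
Azimuth = atan2(-0.002809, +0.0004494) = 279.1° ≈ 279°.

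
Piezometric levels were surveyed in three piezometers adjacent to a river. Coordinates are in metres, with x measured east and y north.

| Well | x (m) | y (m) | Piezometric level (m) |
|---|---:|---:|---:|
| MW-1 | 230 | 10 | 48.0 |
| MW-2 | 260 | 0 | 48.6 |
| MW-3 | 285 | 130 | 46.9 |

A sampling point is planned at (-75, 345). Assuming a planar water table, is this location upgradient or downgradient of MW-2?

downgradient

Differences from MW-1: to MW-2 (Δx, Δy, Δh) = (30, -10, +0.6); to MW-3 = (55, 120, -1.1).
Determinant of the coordinate differences = 30·120 − 55·(-10) = 4150.
∂h/∂x = [(+0.6)·120 − (-1.1)·(-10)] / 4150 = +0.01470
∂h/∂y = [30·(-1.1) − 55·(+0.6)] / 4150 = -0.01590
Head at (-75, 345) = 48.0 + (+0.01470)·(-305) + (-0.01590)·(335) = 38.19 m.
That is lower than the 48.6 m at MW-2, so the point is downgradient.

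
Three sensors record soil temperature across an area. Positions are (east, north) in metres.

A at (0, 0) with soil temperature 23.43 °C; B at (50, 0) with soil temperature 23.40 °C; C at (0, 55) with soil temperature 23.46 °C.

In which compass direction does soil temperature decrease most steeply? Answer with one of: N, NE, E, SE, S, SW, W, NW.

∂T/∂x = (23.40 − 23.43) / (50 − 0) = -0.0006000
∂T/∂y = (23.46 − 23.43) / (55 − 0) = +0.0005455
Steepest decrease is along −∇f = (+0.0006000 E, -0.0005455 N) → southeast.

SE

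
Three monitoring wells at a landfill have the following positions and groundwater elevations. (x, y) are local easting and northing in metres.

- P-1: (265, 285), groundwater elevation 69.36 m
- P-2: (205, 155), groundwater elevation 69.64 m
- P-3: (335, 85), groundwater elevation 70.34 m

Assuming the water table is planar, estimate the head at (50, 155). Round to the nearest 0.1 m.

Taking P-1 as reference: P-2−P-1 = (-60, -130, +0.28); P-3−P-1 = (70, -200, +0.98).
Determinant of the coordinate differences = (-60)·(-200) − 70·(-130) = 21100.
∂h/∂x = [(+0.28)·(-200) − (+0.98)·(-130)] / 21100 = +0.003384
∂h/∂y = [(-60)·(+0.98) − 70·(+0.28)] / 21100 = -0.003716
h(50, 155) = 69.36 + (+0.003384)·(-215) + (-0.003716)·(-130) = 69.36 -0.728 +0.483 = 69.115 m.

69.1 m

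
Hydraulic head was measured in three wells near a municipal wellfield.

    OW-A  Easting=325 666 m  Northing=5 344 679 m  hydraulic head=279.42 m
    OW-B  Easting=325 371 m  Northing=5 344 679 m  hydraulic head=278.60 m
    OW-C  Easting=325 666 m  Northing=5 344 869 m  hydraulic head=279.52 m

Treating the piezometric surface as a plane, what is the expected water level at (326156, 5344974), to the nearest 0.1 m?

∂h/∂x = (278.60 − 279.42) / (325371 − 325666) = +0.002780
∂h/∂y = (279.52 − 279.42) / (5344869 − 5344679) = +0.0005263
h(326156, 5344974) = 279.42 + (+0.002780)·(490) + (+0.0005263)·(295) = 279.42 +1.362 +0.155 = 280.937 m.

280.9 m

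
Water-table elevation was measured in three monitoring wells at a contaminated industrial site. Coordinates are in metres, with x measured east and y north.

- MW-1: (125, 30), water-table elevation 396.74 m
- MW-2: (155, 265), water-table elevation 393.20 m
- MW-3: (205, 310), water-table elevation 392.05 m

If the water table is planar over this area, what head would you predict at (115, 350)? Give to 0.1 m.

Differences from MW-1: to MW-2 (Δx, Δy, Δh) = (30, 235, -3.54); to MW-3 = (80, 280, -4.69).
Determinant of the coordinate differences = 30·280 − 80·235 = -10400.
∂h/∂x = [(-3.54)·280 − (-4.69)·235] / -10400 = -0.01067
∂h/∂y = [30·(-4.69) − 80·(-3.54)] / -10400 = -0.01370
h(115, 350) = 396.74 + (-0.01067)·(-10) + (-0.01370)·(320) = 396.74 +0.107 -4.385 = 392.462 m.

392.5 m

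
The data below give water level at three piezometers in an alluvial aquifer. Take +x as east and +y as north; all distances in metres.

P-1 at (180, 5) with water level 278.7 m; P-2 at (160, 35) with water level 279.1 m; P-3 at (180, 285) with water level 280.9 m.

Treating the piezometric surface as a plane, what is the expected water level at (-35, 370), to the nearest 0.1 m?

Differences from P-1: to P-2 (Δx, Δy, Δh) = (-20, 30, +0.4); to P-3 = (0, 280, +2.2).
Determinant of the coordinate differences = (-20)·280 − 0·30 = -5600.
∂h/∂x = [(+0.4)·280 − (+2.2)·30] / -5600 = -0.008214
∂h/∂y = [(-20)·(+2.2) − 0·(+0.4)] / -5600 = +0.007857
h(-35, 370) = 278.7 + (-0.008214)·(-215) + (+0.007857)·(365) = 278.7 +1.766 +2.868 = 283.334 m.

283.3 m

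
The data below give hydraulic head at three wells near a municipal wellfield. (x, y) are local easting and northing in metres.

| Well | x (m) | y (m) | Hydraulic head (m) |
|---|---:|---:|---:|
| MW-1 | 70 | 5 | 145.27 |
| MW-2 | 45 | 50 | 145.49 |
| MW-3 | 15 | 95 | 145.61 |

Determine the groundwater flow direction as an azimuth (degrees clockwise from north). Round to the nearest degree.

231°

Differences from MW-1: to MW-2 (Δx, Δy, Δh) = (-25, 45, +0.22); to MW-3 = (-55, 90, +0.34).
Determinant of the coordinate differences = (-25)·90 − (-55)·45 = 225.
∂h/∂x = [(+0.22)·90 − (+0.34)·45] / 225 = +0.02000
∂h/∂y = [(-25)·(+0.34) − (-55)·(+0.22)] / 225 = +0.01600
Flow direction (−∇h) has components (-0.02000 E, -0.01600 N).
Azimuth = atan2(E, N) = atan2(-0.02000, -0.01600) = 231.3° ≈ 231°.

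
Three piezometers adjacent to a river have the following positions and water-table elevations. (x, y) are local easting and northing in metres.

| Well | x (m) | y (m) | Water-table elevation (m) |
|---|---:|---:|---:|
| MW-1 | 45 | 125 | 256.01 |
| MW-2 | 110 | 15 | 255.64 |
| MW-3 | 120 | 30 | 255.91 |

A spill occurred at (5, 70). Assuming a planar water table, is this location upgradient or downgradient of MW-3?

Differences from MW-1: to MW-2 (Δx, Δy, Δh) = (65, -110, -0.37); to MW-3 = (75, -95, -0.10).
Determinant of the coordinate differences = 65·(-95) − 75·(-110) = 2075.
∂h/∂x = [(-0.37)·(-95) − (-0.10)·(-110)] / 2075 = +0.01164
∂h/∂y = [65·(-0.10) − 75·(-0.37)] / 2075 = +0.01024
Head at (5, 70) = 256.01 + (+0.01164)·(-40) + (+0.01024)·(-55) = 254.98 m.
That is lower than the 255.91 m at MW-3, so the point is downgradient.

downgradient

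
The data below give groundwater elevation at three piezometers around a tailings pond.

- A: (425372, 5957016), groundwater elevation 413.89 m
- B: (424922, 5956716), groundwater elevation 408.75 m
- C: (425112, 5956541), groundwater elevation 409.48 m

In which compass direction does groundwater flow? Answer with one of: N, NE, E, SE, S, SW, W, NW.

SW

Taking A as reference: B−A = (-450, -300, -5.14); C−A = (-260, -475, -4.41).
Solve a·Δx + b·Δy = Δh: det = (-450)·(-475) − (-260)·(-300) = 135750.
∂h/∂x = [(-5.14)·(-475) − (-4.41)·(-300)] / 135750 = +0.008239
∂h/∂y = [(-450)·(-4.41) − (-260)·(-5.14)] / 135750 = +0.004774
Flow = −∇h = (-0.008239 east, -0.004774 north), which points southwest.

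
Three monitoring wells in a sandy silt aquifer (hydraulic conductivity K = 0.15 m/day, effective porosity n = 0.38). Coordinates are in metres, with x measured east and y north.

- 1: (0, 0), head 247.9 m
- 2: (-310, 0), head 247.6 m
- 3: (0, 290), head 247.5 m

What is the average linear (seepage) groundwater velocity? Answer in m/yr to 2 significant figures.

∂h/∂x = (247.6 − 247.9) / (-310 − 0) = +0.0009677
∂h/∂y = (247.5 − 247.9) / (290 − 0) = -0.001379
|∇h| = √(0.0009677² + -0.001379²) = 0.001685
Seepage velocity v = K·i/n = 0.15 × 0.001685 / 0.38 = 0.0006651 m/day = 0.2429 m/yr.

0.24 m/yr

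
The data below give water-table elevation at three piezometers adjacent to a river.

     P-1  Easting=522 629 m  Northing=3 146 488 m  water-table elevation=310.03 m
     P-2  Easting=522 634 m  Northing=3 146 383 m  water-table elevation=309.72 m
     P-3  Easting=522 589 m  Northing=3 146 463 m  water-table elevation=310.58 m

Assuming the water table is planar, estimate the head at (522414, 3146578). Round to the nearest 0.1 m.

313.5 m

Taking P-1 as reference: P-2−P-1 = (5, -105, -0.31); P-3−P-1 = (-40, -25, +0.55).
Solve a·Δx + b·Δy = Δh: det = 5·(-25) − (-40)·(-105) = -4325.
∂h/∂x = [(-0.31)·(-25) − (+0.55)·(-105)] / -4325 = -0.01514
∂h/∂y = [5·(+0.55) − (-40)·(-0.31)] / -4325 = +0.002231
h(522414, 3146578) = 310.03 + (-0.01514)·(-215) + (+0.002231)·(90) = 310.03 +3.256 +0.201 = 313.487 m.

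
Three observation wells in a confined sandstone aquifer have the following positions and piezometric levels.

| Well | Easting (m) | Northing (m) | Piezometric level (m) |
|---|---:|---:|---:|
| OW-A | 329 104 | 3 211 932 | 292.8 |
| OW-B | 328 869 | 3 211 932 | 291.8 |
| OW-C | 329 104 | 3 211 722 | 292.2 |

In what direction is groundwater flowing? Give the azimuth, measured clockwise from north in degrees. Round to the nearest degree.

236°

∂h/∂x = (291.8 − 292.8) / (328869 − 329104) = +0.004255
∂h/∂y = (292.2 − 292.8) / (3211722 − 3211932) = +0.002857
Flow direction (−∇h) has components (-0.004255 E, -0.002857 N).
Azimuth = atan2(E, N) = atan2(-0.004255, -0.002857) = 236.1° ≈ 236°.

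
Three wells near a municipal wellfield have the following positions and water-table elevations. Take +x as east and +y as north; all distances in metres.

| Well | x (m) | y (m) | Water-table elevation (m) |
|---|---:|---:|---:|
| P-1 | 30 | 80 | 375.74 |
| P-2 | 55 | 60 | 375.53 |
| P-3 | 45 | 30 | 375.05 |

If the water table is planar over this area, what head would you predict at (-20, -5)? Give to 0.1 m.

374.3 m

Differences from P-1: to P-2 (Δx, Δy, Δh) = (25, -20, -0.21); to P-3 = (15, -50, -0.69).
Determinant of the coordinate differences = 25·(-50) − 15·(-20) = -950.
∂h/∂x = [(-0.21)·(-50) − (-0.69)·(-20)] / -950 = +0.003474
∂h/∂y = [25·(-0.69) − 15·(-0.21)] / -950 = +0.01484
h(-20, -5) = 375.74 + (+0.003474)·(-50) + (+0.01484)·(-85) = 375.74 -0.174 -1.262 = 374.305 m.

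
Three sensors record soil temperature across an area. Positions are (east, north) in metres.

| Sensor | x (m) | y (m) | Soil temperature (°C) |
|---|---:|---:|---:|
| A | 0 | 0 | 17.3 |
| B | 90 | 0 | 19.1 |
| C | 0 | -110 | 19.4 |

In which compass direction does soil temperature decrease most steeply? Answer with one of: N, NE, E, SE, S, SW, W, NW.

NW

∂T/∂x = (19.1 − 17.3) / (90 − 0) = +0.02000
∂T/∂y = (19.4 − 17.3) / (-110 − 0) = -0.01909
Steepest decrease is along −∇f = (-0.02000 E, +0.01909 N) → northwest.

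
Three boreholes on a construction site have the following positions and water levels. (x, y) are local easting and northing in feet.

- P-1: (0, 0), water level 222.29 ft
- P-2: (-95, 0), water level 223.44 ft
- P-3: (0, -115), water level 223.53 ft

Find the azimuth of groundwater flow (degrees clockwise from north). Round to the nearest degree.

048°

∂h/∂x = (223.44 − 222.29) / (-95 − 0) = -0.01211
∂h/∂y = (223.53 − 222.29) / (-115 − 0) = -0.01078
Flow direction (−∇h) has components (+0.01211 E, +0.01078 N).
Azimuth = atan2(E, N) = atan2(+0.01211, +0.01078) = 48.3° ≈ 048°.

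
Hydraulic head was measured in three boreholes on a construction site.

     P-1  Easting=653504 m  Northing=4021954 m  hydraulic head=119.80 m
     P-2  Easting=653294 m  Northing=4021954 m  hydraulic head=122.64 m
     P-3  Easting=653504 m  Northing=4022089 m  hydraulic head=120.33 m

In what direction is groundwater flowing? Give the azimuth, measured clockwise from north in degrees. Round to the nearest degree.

∂h/∂x = (122.64 − 119.80) / (653294 − 653504) = -0.01352
∂h/∂y = (120.33 − 119.80) / (4022089 − 4021954) = +0.003926
Flow direction (−∇h) has components (+0.01352 E, -0.003926 N).
Azimuth = atan2(E, N) = atan2(+0.01352, -0.003926) = 106.2° ≈ 106°.

106°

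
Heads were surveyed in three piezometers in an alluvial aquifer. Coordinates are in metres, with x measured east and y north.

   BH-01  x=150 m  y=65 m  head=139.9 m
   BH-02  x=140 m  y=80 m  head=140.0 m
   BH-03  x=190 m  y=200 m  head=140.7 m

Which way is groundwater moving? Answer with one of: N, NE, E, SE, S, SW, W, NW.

Differences from BH-01: to BH-02 (Δx, Δy, Δh) = (-10, 15, +0.1); to BH-03 = (40, 135, +0.8).
Solve a·Δx + b·Δy = Δh: det = (-10)·135 − 40·15 = -1950.
∂h/∂x = [(+0.1)·135 − (+0.8)·15] / -1950 = -0.0007692
∂h/∂y = [(-10)·(+0.8) − 40·(+0.1)] / -1950 = +0.006154
Flow = −∇h = (+0.0007692 east, -0.006154 north), which points south.

S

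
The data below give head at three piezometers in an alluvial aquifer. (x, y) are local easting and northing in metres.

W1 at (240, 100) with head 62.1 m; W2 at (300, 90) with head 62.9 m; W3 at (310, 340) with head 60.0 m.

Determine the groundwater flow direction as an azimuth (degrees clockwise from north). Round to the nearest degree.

Three-point gradient (reference W1): Δ to W2 = (60, -10, +0.8), Δ to W3 = (70, 240, -2.1).
∂h/∂x = +0.01132, ∂h/∂y = -0.01205 (det = 15100).
Flow direction (−∇h) has components (-0.01132 E, +0.01205 N).
Azimuth = atan2(E, N) = atan2(-0.01132, +0.01205) = 316.8° ≈ 317°.

317°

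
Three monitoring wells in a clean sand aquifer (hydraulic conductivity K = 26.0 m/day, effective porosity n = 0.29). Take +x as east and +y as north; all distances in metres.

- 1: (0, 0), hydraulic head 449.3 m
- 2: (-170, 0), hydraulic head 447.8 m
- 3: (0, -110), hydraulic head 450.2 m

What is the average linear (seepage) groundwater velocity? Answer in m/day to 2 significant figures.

∂h/∂x = (447.8 − 449.3) / (-170 − 0) = +0.008824
∂h/∂y = (450.2 − 449.3) / (-110 − 0) = -0.008182
|∇h| = √(0.008824² + -0.008182²) = 0.01203
Seepage velocity v = K·i/n = 26.0 × 0.01203 / 0.29 = 1.079 m/day.

1.1 m/day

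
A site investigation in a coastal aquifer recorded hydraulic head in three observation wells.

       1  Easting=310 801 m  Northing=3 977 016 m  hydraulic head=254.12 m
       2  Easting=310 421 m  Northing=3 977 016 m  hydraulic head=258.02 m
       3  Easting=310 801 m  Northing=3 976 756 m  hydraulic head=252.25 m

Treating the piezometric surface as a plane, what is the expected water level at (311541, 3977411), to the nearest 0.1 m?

∂h/∂x = (258.02 − 254.12) / (310421 − 310801) = -0.01026
∂h/∂y = (252.25 − 254.12) / (3976756 − 3977016) = +0.007192
h(311541, 3977411) = 254.12 + (-0.01026)·(740) + (+0.007192)·(395) = 254.12 -7.595 +2.841 = 249.366 m.

249.4 m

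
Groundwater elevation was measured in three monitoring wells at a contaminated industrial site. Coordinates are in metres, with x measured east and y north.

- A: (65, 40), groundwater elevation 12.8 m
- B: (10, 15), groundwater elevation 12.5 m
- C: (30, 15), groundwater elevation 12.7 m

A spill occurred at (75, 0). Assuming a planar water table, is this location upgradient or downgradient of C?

Differences from A: to B (Δx, Δy, Δh) = (-55, -25, -0.3); to C = (-35, -25, -0.1).
Determinant of the coordinate differences = (-55)·(-25) − (-35)·(-25) = 500.
∂h/∂x = [(-0.3)·(-25) − (-0.1)·(-25)] / 500 = +0.010000
∂h/∂y = [(-55)·(-0.1) − (-35)·(-0.3)] / 500 = -0.010000
Head at (75, 0) = 12.8 + (+0.010000)·(10) + (-0.010000)·(-40) = 13.30 m.
That is higher than the 12.7 m at C, so the point is upgradient.

upgradient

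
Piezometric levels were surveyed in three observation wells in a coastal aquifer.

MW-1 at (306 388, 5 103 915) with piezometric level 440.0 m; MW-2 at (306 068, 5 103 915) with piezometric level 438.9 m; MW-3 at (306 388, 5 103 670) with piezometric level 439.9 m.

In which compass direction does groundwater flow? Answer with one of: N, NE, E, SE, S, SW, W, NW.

W

∂h/∂x = (438.9 − 440.0) / (306068 − 306388) = +0.003438
∂h/∂y = (439.9 − 440.0) / (5103670 − 5103915) = +0.0004082
Flow = −∇h = (-0.003438 east, -0.0004082 north), which points west.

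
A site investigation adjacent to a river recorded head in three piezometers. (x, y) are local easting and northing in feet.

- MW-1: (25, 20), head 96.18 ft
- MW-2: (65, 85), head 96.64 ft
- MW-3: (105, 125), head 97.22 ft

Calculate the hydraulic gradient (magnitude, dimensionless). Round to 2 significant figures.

0.020

Differences from MW-1: to MW-2 (Δx, Δy, Δh) = (40, 65, +0.46); to MW-3 = (80, 105, +1.04).
Solve a·Δx + b·Δy = Δh: det = 40·105 − 80·65 = -1000.
∂h/∂x = [(+0.46)·105 − (+1.04)·65] / -1000 = +0.01930
∂h/∂y = [40·(+1.04) − 80·(+0.46)] / -1000 = -0.004800
|∇h| = √(0.01930² + -0.004800²) = 0.01989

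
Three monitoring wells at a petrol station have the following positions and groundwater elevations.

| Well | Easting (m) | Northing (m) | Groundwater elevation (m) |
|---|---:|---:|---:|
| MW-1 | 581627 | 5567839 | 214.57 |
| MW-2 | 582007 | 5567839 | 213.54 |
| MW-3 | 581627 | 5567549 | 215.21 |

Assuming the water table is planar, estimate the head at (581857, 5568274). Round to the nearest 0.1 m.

213.0 m

∂h/∂x = (213.54 − 214.57) / (582007 − 581627) = -0.002711
∂h/∂y = (215.21 − 214.57) / (5567549 − 5567839) = -0.002207
h(581857, 5568274) = 214.57 + (-0.002711)·(230) + (-0.002207)·(435) = 214.57 -0.623 -0.960 = 212.987 m.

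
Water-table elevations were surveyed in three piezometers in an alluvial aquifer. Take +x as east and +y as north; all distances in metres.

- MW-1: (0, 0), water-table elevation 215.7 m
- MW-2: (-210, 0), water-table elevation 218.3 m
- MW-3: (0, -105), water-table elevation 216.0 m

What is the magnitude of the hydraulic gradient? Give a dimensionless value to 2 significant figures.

0.013

∂h/∂x = (218.3 − 215.7) / (-210 − 0) = -0.01238
∂h/∂y = (216.0 − 215.7) / (-105 − 0) = -0.002857
|∇h| = √(-0.01238² + -0.002857²) = 0.01271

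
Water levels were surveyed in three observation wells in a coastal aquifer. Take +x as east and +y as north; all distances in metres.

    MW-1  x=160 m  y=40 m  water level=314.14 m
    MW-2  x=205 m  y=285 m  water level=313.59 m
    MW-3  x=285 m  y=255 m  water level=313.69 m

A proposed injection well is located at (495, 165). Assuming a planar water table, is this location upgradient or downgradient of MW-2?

upgradient

Differences from MW-1: to MW-2 (Δx, Δy, Δh) = (45, 245, -0.55); to MW-3 = (125, 215, -0.45).
Determinant of the coordinate differences = 45·215 − 125·245 = -20950.
∂h/∂x = [(-0.55)·215 − (-0.45)·245] / -20950 = +0.0003819
∂h/∂y = [45·(-0.45) − 125·(-0.55)] / -20950 = -0.002315
Head at (495, 165) = 314.14 + (+0.0003819)·(335) + (-0.002315)·(125) = 313.98 m.
That is higher than the 313.59 m at MW-2, so the point is upgradient.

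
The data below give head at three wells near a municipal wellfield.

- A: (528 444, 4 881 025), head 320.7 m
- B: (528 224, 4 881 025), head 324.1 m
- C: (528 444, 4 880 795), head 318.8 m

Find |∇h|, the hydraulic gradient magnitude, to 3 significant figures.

∂h/∂x = (324.1 − 320.7) / (528224 − 528444) = -0.01545
∂h/∂y = (318.8 − 320.7) / (4880795 − 4881025) = +0.008261
|∇h| = √(-0.01545² + 0.008261²) = 0.01752

0.0175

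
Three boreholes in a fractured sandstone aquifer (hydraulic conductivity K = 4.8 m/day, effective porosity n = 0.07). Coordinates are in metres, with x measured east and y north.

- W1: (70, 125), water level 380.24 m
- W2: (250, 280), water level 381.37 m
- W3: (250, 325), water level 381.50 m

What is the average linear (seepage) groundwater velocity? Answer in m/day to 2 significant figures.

0.33 m/day

With h = a·x + b·y + c and W1 as origin, the differences give:
  180·a + 155·b = +1.13
  180·a + 200·b = +1.26
Eliminate b (×200 and ×155, subtract): 8100·a = 30.700 → a = ∂h/∂x = +0.003790
Back-substitute: b = ∂h/∂y = +0.002889.
|∇h| = √(0.003790² + 0.002889²) = 0.004766
Seepage velocity v = K·i/n = 4.8 × 0.004766 / 0.07 = 0.3268 m/day.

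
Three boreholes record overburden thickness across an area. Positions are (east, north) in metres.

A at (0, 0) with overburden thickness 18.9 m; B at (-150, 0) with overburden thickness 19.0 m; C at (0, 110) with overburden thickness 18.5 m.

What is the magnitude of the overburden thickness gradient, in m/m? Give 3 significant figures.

0.00370 m/m

∂d/∂x = (19.0 − 18.9) / (-150 − 0) = -0.0006667
∂d/∂y = (18.5 − 18.9) / (110 − 0) = -0.003636
|∇f| = √(-0.0006667² + -0.003636²) = 0.003697 m/m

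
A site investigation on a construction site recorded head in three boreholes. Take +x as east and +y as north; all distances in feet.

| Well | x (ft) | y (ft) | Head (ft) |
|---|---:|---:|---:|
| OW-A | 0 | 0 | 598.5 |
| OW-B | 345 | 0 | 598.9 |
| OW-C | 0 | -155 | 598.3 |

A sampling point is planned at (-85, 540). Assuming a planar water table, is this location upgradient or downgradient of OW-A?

∂h/∂x = (598.9 − 598.5) / (345 − 0) = +0.001159
∂h/∂y = (598.3 − 598.5) / (-155 − 0) = +0.001290
Head at (-85, 540) = 598.5 + (+0.001159)·(-85) + (+0.001290)·(540) = 599.10 ft.
That is higher than the 598.5 ft at OW-A, so the point is upgradient.

upgradient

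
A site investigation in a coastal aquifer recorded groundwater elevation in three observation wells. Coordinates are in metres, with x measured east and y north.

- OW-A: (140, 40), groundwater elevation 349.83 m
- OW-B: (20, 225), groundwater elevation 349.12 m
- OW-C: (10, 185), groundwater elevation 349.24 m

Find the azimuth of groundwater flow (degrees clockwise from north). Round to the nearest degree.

Taking OW-A as reference: OW-B−OW-A = (-120, 185, -0.71); OW-C−OW-A = (-130, 145, -0.59).
Determinant of the coordinate differences = (-120)·145 − (-130)·185 = 6650.
∂h/∂x = [(-0.71)·145 − (-0.59)·185] / 6650 = +0.0009323
∂h/∂y = [(-120)·(-0.59) − (-130)·(-0.71)] / 6650 = -0.003233
Flow direction (−∇h) has components (-0.0009323 E, +0.003233 N).
Azimuth = atan2(E, N) = atan2(-0.0009323, +0.003233) = 343.9° ≈ 344°.

344°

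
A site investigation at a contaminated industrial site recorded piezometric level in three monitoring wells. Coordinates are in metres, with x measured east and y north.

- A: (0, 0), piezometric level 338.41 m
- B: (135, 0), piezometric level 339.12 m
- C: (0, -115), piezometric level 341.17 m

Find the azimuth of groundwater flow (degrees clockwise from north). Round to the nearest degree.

∂h/∂x = (339.12 − 338.41) / (135 − 0) = +0.005259
∂h/∂y = (341.17 − 338.41) / (-115 − 0) = -0.02400
Flow direction (−∇h) has components (-0.005259 E, +0.02400 N).
Azimuth = atan2(E, N) = atan2(-0.005259, +0.02400) = 347.6° ≈ 348°.

348°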